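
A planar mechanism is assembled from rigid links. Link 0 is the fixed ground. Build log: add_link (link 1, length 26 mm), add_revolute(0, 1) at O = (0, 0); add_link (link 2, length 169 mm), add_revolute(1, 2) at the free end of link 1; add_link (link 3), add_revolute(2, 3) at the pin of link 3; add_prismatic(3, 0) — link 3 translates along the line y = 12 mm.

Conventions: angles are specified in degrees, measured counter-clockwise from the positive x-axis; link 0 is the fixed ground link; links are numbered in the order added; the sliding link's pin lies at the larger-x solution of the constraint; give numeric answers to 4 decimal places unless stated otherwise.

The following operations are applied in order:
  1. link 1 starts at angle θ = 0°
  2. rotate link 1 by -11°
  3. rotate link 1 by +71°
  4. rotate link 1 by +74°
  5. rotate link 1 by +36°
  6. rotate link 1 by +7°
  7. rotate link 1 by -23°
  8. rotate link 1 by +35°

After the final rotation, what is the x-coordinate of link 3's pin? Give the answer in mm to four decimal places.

geometry: r = 26 mm, L = 169 mm, e = 12 mm; θ starts at 0°
rotate link 1 by -11°: θ ← 0° -11° = -11°
rotate link 1 by +71°: θ ← -11° +71° = 60°
rotate link 1 by +74°: θ ← 60° +74° = 134°
rotate link 1 by +36°: θ ← 134° +36° = 170°
rotate link 1 by +7°: θ ← 170° +7° = 177°
rotate link 1 by -23°: θ ← 177° -23° = 154°
rotate link 1 by +35°: θ ← 154° +35° = 189°
crank pin P = (r cos θ, r sin θ) = (-25.679897, -4.067296)
h = r sin θ − e = -4.067296 − 12 = -16.067296
x = r cos θ + √(L² − h²) = -25.679897 + 168.234485 = 142.554588

142.5546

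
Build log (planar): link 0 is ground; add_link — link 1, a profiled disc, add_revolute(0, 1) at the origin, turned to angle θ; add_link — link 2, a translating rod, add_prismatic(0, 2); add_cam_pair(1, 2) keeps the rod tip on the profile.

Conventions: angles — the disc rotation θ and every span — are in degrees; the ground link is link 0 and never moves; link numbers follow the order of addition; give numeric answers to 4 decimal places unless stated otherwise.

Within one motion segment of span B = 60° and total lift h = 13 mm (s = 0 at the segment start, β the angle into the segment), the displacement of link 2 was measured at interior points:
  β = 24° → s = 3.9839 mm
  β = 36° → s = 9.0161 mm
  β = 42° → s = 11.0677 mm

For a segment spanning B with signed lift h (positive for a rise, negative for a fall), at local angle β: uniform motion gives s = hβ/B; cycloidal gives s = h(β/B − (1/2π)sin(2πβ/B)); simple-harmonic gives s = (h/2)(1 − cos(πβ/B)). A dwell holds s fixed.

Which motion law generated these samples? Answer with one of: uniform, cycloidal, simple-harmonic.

candidates at β/B = r: uniform s = h·r (linear in β); cycloidal s = h·(r − sin(2πr)/(2π)); simple-harmonic s = (h/2)(1 − cos(πr))
β=24°: printed 3.9839 | uniform 5.2000, cycloidal 3.9839, simple-harmonic 4.4914
β=36°: printed 9.0161 | uniform 7.8000, cycloidal 9.0161, simple-harmonic 8.5086
β=42°: printed 11.0677 | uniform 9.1000, cycloidal 11.0677, simple-harmonic 10.3206
only one law matches every sample → cycloidal

cycloidal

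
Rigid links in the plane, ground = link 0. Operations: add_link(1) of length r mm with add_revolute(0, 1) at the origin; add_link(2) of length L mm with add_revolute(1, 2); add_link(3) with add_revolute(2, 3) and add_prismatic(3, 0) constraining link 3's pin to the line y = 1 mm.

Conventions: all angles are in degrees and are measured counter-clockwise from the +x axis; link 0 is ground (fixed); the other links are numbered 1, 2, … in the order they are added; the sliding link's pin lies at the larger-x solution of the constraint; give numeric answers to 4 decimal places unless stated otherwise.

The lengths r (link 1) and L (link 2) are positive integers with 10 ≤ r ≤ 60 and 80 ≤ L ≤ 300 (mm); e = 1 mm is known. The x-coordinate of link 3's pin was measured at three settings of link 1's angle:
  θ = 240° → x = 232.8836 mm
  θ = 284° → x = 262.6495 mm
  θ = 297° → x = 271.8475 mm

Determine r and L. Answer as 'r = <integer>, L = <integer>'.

constraint per measurement: (x − r cos θ)² + (r sin θ − e)² = L²
subtracting the θ₁ and θ₂ equations cancels the r² and L² terms:
r = (x₁² − x₂²) / (2[(x₁cos θ₁ + e sin θ₁) − (x₂cos θ₂ + e sin θ₂)]) = 40.9999 → r = 41
L² = (x₁ − r cos θ₁)² + (r sin θ₁ − e)² = 65536.0128 → L = 256.0000 → L = 256
check at θ₃=297°: x = 271.8475 (printed 271.8475) ✓

r = 41, L = 256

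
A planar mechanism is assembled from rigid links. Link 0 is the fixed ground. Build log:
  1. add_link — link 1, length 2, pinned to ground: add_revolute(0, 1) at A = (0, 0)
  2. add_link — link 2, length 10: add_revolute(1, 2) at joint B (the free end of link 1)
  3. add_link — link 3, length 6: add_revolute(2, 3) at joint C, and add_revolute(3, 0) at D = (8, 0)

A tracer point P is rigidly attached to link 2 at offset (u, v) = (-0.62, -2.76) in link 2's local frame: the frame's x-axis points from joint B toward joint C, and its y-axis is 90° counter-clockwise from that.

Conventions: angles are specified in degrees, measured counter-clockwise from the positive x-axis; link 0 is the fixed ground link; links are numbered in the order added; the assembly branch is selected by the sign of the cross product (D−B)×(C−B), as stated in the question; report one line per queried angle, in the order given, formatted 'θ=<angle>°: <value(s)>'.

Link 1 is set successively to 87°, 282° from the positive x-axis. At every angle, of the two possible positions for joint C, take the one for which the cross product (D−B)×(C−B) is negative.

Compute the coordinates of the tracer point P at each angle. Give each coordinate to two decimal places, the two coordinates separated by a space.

A=(0,0), D=(8.00,0)
θ=87°: B = A + 2.00·(cos87°, sin87°) = (0.1047, 1.9973)
θ=87°: |BD| = 8.1440
θ=87°: circle(B,10.00) ∩ circle(D,6.00): a=8.0013, h=5.9983
θ=87°:   candidates: C₊=(9.3326,5.8501) cross=48.850; C₋=(6.3906,-5.7801) cross=-48.850
θ=87°:   branch - wants cross < 0 → take C=(6.3906,-5.7801) (cross=-48.850)
θ=87°: ex = (C−B)/|BC| = (0.6286,-0.7777); ey = (0.7777,0.6286)
θ=87°: P = B + -0.62·ex + -2.76·ey = (-2.4316,0.7445)
θ=282°: B = A + 2.00·(cos282°, sin282°) = (0.4158, -1.9563)
θ=282°: |BD| = 7.8324
θ=282°: circle(B,10.00) ∩ circle(D,6.00): a=8.0018, h=5.9976
θ=282°:   candidates: C₊=(6.6660,5.8498) cross=46.976; C₋=(9.6620,-5.7652) cross=-46.976
θ=282°:   branch - wants cross < 0 → take C=(9.6620,-5.7652) (cross=-46.976)
θ=282°: ex = (C−B)/|BC| = (0.9246,-0.3809); ey = (0.3809,0.9246)
θ=282°: P = B + -0.62·ex + -2.76·ey = (-1.2087,-4.2721)

θ=87°: -2.43 0.74
θ=282°: -1.21 -4.27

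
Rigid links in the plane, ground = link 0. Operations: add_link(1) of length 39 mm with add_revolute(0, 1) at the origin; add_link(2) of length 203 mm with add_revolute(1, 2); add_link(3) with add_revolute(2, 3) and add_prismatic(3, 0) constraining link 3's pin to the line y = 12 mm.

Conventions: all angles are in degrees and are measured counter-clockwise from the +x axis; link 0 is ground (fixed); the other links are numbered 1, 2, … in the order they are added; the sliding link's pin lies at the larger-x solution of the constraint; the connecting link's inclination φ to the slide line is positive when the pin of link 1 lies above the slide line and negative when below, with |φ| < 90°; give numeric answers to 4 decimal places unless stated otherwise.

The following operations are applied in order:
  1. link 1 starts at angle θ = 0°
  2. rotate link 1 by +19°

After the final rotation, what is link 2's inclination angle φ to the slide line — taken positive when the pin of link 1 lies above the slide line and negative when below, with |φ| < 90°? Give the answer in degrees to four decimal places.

geometry: r = 39 mm, L = 203 mm, e = 12 mm; θ starts at 0°
rotate link 1 by +19°: θ ← 0° +19° = 19°
h = r sin θ − e = 12.697158 − 12 = 0.697158
sin φ = h / L = 0.697158 / 203 = 0.00343428
φ = arcsin(0.00343428) = 0.196770°

0.1968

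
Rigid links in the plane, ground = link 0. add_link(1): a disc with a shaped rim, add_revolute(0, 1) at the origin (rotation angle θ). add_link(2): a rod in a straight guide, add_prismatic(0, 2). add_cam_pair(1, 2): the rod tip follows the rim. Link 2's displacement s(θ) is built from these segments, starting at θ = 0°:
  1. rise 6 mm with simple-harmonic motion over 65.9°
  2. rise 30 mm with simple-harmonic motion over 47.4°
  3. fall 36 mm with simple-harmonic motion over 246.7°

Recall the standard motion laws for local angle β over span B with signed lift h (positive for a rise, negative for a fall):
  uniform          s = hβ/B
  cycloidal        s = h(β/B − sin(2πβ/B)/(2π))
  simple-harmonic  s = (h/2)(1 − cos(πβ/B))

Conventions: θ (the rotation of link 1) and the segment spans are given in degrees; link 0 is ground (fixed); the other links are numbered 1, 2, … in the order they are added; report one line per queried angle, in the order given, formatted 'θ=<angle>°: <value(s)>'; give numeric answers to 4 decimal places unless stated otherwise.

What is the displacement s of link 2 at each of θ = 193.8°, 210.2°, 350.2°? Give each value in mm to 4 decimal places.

segment 1 (0° to 65.9°, simple-harmonic, h = 6) is passed completely: s = 0.0000 + (6) = 6.0000
segment 2 (65.9° to 113.3°, simple-harmonic, h = 30) is passed completely: s = 6.0000 + (30) = 36.0000
θ = 193.8° falls in segment 3 (113.3° to 360°, simple-harmonic, h = -36): β = 193.8 − 113.3 = 80.5°, B = 246.7°; Δs = -36/2·(1 − cos(π·0.3263)) = -8.6581; s = 36.0000 − 8.6581 = 27.3419
θ = 210.2° falls in segment 3 (113.3° to 360°, simple-harmonic, h = -36): β = 210.2 − 113.3 = 96.9°, B = 246.7°; Δs = -36/2·(1 − cos(π·0.3928)) = -12.0511; s = 36.0000 − 12.0511 = 23.9489
θ = 350.2° falls in segment 3 (113.3° to 360°, simple-harmonic, h = -36): β = 350.2 − 113.3 = 236.9°, B = 246.7°; Δs = -36/2·(1 − cos(π·0.9603)) = -35.8600; s = 36.0000 − 35.8600 = 0.1400

θ=193.8°: 27.3419
θ=210.2°: 23.9489
θ=350.2°: 0.1400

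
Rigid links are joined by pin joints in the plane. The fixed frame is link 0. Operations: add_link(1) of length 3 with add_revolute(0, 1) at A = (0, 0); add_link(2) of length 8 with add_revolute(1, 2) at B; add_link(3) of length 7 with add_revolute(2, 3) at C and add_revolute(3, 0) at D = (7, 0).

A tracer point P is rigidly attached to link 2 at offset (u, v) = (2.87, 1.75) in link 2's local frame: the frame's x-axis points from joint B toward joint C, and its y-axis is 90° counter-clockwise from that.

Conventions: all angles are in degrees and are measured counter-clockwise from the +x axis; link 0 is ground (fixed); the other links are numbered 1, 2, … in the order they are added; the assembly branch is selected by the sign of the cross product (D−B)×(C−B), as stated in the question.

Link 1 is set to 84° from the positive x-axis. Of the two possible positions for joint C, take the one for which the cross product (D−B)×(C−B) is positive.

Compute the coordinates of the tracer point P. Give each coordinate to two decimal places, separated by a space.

A=(0,0), D=(7.00,0)
B = A + 3.00·(cos84°, sin84°) = (0.3136, 2.9836)
|BD| = 7.3219
circle(B,8.00) ∩ circle(D,7.00): a=4.6853, h=6.4845
  candidates: C₊=(7.2346,6.9961) cross=47.478; C₋=(1.9499,-4.8473) cross=-47.478
  branch + wants cross > 0 → take C=(7.2346,6.9961) (cross=47.478)
ex = (C−B)/|BC| = (0.8651,0.5016); ey = (-0.5016,0.8651)
P = B + 2.87·ex + 1.75·ey = (1.9187,5.9370)

1.92 5.94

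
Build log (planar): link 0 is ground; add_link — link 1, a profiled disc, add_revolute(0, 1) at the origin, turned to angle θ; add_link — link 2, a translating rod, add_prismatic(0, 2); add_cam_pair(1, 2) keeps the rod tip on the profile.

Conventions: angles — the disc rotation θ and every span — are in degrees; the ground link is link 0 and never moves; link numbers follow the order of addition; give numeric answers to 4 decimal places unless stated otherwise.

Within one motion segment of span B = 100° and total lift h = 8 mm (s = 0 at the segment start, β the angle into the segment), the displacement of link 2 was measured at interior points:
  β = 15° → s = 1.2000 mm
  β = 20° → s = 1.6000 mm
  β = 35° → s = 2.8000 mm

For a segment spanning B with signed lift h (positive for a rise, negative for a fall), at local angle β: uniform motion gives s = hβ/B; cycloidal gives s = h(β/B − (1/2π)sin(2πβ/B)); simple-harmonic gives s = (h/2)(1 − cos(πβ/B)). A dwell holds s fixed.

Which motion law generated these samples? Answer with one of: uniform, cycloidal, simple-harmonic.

candidates at β/B = r: uniform s = h·r (linear in β); cycloidal s = h·(r − sin(2πr)/(2π)); simple-harmonic s = (h/2)(1 − cos(πr))
β=15°: printed 1.2000 | uniform 1.2000, cycloidal 0.1699, simple-harmonic 0.4360
β=20°: printed 1.6000 | uniform 1.6000, cycloidal 0.3891, simple-harmonic 0.7639
β=35°: printed 2.8000 | uniform 2.8000, cycloidal 1.7699, simple-harmonic 2.1840
only one law matches every sample → uniform

uniform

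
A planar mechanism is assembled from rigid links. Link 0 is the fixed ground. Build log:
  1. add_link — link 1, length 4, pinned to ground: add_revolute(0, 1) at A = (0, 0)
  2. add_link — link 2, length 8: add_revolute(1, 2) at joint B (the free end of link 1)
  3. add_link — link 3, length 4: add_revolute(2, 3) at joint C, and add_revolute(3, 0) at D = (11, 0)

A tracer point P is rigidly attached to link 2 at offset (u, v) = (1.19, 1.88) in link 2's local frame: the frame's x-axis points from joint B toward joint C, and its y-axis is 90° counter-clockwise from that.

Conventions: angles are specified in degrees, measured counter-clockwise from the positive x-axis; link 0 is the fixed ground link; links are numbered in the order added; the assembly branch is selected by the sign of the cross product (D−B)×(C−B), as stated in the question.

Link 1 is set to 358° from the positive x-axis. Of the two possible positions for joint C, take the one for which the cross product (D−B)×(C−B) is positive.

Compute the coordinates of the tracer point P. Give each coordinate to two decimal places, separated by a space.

A=(0,0), D=(11.00,0)
B = A + 4.00·(cos358°, sin358°) = (3.9976, -0.1396)
|BD| = 7.0038
circle(B,8.00) ∩ circle(D,4.00): a=6.9286, h=3.9993
  candidates: C₊=(10.8451,3.9970) cross=28.010; C₋=(11.0045,-4.0000) cross=-28.010
  branch + wants cross > 0 → take C=(10.8451,3.9970) (cross=28.010)
ex = (C−B)/|BC| = (0.8559,0.5171); ey = (-0.5171,0.8559)
P = B + 1.19·ex + 1.88·ey = (4.0440,2.0849)

4.04 2.08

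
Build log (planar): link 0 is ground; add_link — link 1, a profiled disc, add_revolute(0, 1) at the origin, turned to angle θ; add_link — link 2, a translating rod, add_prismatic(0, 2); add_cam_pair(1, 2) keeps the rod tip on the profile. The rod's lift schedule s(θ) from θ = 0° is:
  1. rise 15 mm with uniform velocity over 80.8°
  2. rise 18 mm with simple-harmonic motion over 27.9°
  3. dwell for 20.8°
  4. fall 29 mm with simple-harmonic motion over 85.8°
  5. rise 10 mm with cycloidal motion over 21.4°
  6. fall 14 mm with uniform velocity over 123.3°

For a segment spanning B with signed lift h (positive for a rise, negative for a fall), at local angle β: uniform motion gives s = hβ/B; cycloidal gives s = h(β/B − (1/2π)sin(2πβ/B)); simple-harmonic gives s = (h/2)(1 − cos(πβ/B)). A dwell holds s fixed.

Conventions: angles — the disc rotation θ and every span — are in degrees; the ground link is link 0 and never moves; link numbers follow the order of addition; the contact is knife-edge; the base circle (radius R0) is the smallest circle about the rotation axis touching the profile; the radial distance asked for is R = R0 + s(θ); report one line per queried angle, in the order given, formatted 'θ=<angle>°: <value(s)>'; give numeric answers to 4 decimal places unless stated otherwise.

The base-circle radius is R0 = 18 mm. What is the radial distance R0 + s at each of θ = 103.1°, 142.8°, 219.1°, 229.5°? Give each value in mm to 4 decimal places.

seg 1 [0°–80.8°] uniform, h=15: full span → s += 15 → s = 15.0000
seg 2 [80.8°–108.7°] simple-harmonic, h=18: θ=103.1° here. β=22.3, B=27.9. 18/2·(1 − cos(π·0.7993)) = 16.2692 → s = 31.2692
seg 2 [80.8°–108.7°] simple-harmonic, h=18: full span → s += 18 → s = 33.0000
seg 3 [108.7°–129.5°] dwell: s stays 33.0000
seg 4 [129.5°–215.3°] simple-harmonic, h=-29: θ=142.8° here. β=13.3, B=85.8. -29/2·(1 − cos(π·0.1550)) = -1.6856 → s = 31.3144
seg 4 [129.5°–215.3°] simple-harmonic, h=-29: full span → s += -29 → s = 4.0000
seg 5 [215.3°–236.7°] cycloidal, h=10: θ=219.1° here. β=3.8, B=21.4. 10·(0.1776 − sin(2π·0.1776)/(2π)) = 0.3461 → s = 4.3461
seg 5 [215.3°–236.7°] cycloidal, h=10: θ=229.5° here. β=14.2, B=21.4. 10·(0.6636 − sin(2π·0.6636)/(2π)) = 7.9980 → s = 11.9980
θ=103.1°: R = R0 + s = 18 + 31.2692 = 49.2692
θ=142.8°: R = R0 + s = 18 + 31.3144 = 49.3144
θ=219.1°: R = R0 + s = 18 + 4.3461 = 22.3461
θ=229.5°: R = R0 + s = 18 + 11.9980 = 29.9980

θ=103.1°: 49.2692
θ=142.8°: 49.3144
θ=219.1°: 22.3461
θ=229.5°: 29.9980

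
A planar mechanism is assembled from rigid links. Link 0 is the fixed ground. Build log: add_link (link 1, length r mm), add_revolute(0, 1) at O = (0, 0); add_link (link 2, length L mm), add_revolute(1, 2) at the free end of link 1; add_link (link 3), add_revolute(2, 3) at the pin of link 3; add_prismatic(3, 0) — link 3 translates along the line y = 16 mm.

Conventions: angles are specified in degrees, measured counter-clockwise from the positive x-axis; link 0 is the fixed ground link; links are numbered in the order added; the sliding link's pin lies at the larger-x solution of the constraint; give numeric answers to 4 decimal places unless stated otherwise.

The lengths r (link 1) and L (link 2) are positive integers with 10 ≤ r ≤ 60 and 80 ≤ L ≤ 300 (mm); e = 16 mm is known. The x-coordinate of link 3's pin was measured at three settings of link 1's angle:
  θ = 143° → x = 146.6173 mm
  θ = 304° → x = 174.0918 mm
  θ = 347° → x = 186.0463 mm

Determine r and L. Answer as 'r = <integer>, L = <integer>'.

constraint per measurement: (x − r cos θ)² + (r sin θ − e)² = L²
subtracting the θ₁ and θ₂ equations cancels the r² and L² terms:
r = (x₁² − x₂²) / (2[(x₁cos θ₁ + e sin θ₁) − (x₂cos θ₂ + e sin θ₂)]) = 22.9999 → r = 23
L² = (x₁ − r cos θ₁)² + (r sin θ₁ − e)² = 27225.0108 → L = 165.0000 → L = 165
check at θ₃=347°: x = 186.0463 (printed 186.0463) ✓

r = 23, L = 165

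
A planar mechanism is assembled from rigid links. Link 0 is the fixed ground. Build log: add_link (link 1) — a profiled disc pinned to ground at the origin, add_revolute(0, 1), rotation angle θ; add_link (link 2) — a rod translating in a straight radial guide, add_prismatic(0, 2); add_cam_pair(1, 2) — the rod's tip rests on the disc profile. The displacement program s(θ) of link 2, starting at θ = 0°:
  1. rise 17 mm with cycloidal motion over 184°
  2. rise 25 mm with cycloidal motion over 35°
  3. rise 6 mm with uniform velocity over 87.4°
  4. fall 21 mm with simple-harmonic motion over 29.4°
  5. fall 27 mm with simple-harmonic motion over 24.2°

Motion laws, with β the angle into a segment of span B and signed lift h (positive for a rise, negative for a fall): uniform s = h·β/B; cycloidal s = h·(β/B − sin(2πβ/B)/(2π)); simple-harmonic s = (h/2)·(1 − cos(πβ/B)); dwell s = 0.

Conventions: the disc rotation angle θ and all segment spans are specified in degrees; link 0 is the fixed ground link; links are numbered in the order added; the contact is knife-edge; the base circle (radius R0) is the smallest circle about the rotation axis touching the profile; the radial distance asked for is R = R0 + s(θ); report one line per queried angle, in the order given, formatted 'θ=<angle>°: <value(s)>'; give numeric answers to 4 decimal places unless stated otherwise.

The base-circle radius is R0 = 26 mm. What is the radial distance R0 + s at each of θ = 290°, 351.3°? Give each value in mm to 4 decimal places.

seg 1 [0°–184°] cycloidal, h=17: full span → s += 17 → s = 17.0000
seg 2 [184°–219°] cycloidal, h=25: full span → s += 25 → s = 42.0000
seg 3 [219°–306.4°] uniform, h=6: θ=290° here. β=71, B=87.4. 6·71/87.4 = 4.8741 → s = 46.8741
seg 3 [219°–306.4°] uniform, h=6: full span → s += 6 → s = 48.0000
seg 4 [306.4°–335.8°] simple-harmonic, h=-21: full span → s += -21 → s = 27.0000
seg 5 [335.8°–360°] simple-harmonic, h=-27: θ=351.3° here. β=15.5, B=24.2. -27/2·(1 − cos(π·0.6405)) = -19.2670 → s = 7.7330
θ=290°: R = R0 + s = 26 + 46.8741 = 72.8741
θ=351.3°: R = R0 + s = 26 + 7.7330 = 33.7330

θ=290°: 72.8741
θ=351.3°: 33.7330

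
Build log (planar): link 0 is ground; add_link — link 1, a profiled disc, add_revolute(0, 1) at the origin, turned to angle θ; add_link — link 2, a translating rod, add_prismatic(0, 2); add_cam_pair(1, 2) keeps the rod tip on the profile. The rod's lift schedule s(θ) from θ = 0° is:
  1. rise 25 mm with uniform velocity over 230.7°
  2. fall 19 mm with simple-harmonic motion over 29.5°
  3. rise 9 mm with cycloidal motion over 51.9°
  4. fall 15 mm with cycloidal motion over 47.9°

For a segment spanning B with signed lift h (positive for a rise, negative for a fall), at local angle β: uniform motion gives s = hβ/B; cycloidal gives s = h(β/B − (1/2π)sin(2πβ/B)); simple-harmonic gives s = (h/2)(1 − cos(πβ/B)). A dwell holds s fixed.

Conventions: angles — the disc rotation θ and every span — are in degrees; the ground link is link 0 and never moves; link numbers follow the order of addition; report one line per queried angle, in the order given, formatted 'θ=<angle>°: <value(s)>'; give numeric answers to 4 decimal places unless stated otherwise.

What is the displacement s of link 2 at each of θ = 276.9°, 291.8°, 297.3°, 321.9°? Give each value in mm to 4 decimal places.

seg 1 [0°–230.7°] uniform, h=25: full span → s += 25 → s = 25.0000
seg 2 [230.7°–260.2°] simple-harmonic, h=-19: full span → s += -19 → s = 6.0000
seg 3 [260.2°–312.1°] cycloidal, h=9: θ=276.9° here. β=16.7, B=51.9. 9·(0.3218 − sin(2π·0.3218)/(2π)) = 1.6068 → s = 7.6068
seg 3 [260.2°–312.1°] cycloidal, h=9: θ=291.8° here. β=31.6, B=51.9. 9·(0.6089 − sin(2π·0.6089)/(2π)) = 6.3849 → s = 12.3849
seg 3 [260.2°–312.1°] cycloidal, h=9: θ=297.3° here. β=37.1, B=51.9. 9·(0.7148 − sin(2π·0.7148)/(2π)) = 7.8311 → s = 13.8311
seg 3 [260.2°–312.1°] cycloidal, h=9: full span → s += 9 → s = 15.0000
seg 4 [312.1°–360°] cycloidal, h=-15: θ=321.9° here. β=9.8, B=47.9. -15·(0.2046 − sin(2π·0.2046)/(2π)) = -0.7781 → s = 14.2219

θ=276.9°: 7.6068
θ=291.8°: 12.3849
θ=297.3°: 13.8311
θ=321.9°: 14.2219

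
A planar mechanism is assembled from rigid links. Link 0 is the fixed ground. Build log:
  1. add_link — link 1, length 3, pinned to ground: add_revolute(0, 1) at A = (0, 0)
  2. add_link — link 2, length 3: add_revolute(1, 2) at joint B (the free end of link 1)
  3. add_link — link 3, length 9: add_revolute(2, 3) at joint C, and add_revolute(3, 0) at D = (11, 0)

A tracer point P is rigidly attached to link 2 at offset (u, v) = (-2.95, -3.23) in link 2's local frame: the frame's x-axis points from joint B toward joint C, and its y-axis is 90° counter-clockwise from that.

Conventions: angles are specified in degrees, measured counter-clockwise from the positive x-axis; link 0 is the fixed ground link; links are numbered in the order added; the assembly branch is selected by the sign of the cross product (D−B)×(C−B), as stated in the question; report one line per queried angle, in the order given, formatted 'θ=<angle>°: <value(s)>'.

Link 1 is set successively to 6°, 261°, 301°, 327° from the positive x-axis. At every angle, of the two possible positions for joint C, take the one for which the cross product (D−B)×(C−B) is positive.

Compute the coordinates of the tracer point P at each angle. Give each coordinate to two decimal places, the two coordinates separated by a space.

A=(0,0), D=(11.00,0)
θ=6°: B = A + 3.00·(cos6°, sin6°) = (2.9836, 0.3136)
θ=6°: |BD| = 8.0226
θ=6°: circle(B,3.00) ∩ circle(D,9.00): a=-0.4761, h=2.9620
θ=6°:   candidates: C₊=(2.6236,3.2919) cross=23.763; C₋=(2.3921,-2.6275) cross=-23.763
θ=6°:   branch + wants cross > 0 → take C=(2.6236,3.2919) (cross=23.763)
θ=6°: ex = (C−B)/|BC| = (-0.1200,0.9928); ey = (-0.9928,-0.1200)
θ=6°: P = B + -2.95·ex + -3.23·ey = (6.5442,-2.2276)
θ=261°: B = A + 3.00·(cos261°, sin261°) = (-0.4693, -2.9631)
θ=261°: |BD| = 11.8459
θ=261°: circle(B,3.00) ∩ circle(D,9.00): a=2.8839, h=0.8265
θ=261°:   candidates: C₊=(2.1162,-1.4415) cross=9.791; C₋=(2.5297,-3.0419) cross=-9.791
θ=261°:   branch + wants cross > 0 → take C=(2.1162,-1.4415) (cross=9.791)
θ=261°: ex = (C−B)/|BC| = (0.8618,0.5072); ey = (-0.5072,0.8618)
θ=261°: P = B + -2.95·ex + -3.23·ey = (-1.3735,-7.2430)
θ=301°: B = A + 3.00·(cos301°, sin301°) = (1.5451, -2.5715)
θ=301°: |BD| = 9.7983
θ=301°: circle(B,3.00) ∩ circle(D,9.00): a=1.2251, h=2.7385
θ=301°:   candidates: C₊=(2.0086,0.3925) cross=26.832; C₋=(3.4459,-4.8925) cross=-26.832
θ=301°:   branch + wants cross > 0 → take C=(2.0086,0.3925) (cross=26.832)
θ=301°: ex = (C−B)/|BC| = (0.1545,0.9880); ey = (-0.9880,0.1545)
θ=301°: P = B + -2.95·ex + -3.23·ey = (4.2806,-5.9851)
θ=327°: B = A + 3.00·(cos327°, sin327°) = (2.5160, -1.6339)
θ=327°: |BD| = 8.6399
θ=327°: circle(B,3.00) ∩ circle(D,9.00): a=0.1532, h=2.9961
θ=327°:   candidates: C₊=(2.0999,1.3371) cross=25.886; C₋=(3.2331,-4.5470) cross=-25.886
θ=327°:   branch + wants cross > 0 → take C=(2.0999,1.3371) (cross=25.886)
θ=327°: ex = (C−B)/|BC| = (-0.1387,0.9903); ey = (-0.9903,-0.1387)
θ=327°: P = B + -2.95·ex + -3.23·ey = (6.1240,-4.1074)

θ=6°: 6.54 -2.23
θ=261°: -1.37 -7.24
θ=301°: 4.28 -5.99
θ=327°: 6.12 -4.11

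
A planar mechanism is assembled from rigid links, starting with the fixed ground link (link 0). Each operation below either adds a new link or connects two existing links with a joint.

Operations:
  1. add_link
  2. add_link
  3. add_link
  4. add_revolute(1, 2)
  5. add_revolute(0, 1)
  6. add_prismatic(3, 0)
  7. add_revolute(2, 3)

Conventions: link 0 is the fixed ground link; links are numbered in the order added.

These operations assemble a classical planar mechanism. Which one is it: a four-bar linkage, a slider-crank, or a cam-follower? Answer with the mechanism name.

links: 4 (incl. ground); joints: 3 revolute, 1 prismatic, 0 higher (cam) pair, forming one closed loop
4 links, 3 revolutes + 1 prismatic in one loop → slider-crank

slider-crank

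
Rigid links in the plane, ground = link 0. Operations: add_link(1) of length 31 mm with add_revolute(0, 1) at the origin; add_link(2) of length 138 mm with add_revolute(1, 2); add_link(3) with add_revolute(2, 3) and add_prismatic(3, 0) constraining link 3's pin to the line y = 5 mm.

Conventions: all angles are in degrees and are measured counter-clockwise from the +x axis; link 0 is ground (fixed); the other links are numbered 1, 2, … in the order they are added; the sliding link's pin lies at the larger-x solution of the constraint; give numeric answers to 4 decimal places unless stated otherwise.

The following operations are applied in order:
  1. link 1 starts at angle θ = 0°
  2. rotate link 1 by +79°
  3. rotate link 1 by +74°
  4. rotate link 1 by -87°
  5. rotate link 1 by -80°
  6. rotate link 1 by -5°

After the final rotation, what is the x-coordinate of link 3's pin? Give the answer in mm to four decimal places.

geometry: r = 31 mm, L = 138 mm, e = 5 mm; θ starts at 0°
rotate link 1 by +79°: θ ← 0° +79° = 79°
rotate link 1 by +74°: θ ← 79° +74° = 153°
rotate link 1 by -87°: θ ← 153° -87° = 66°
rotate link 1 by -80°: θ ← 66° -80° = -14°
rotate link 1 by -5°: θ ← -14° -5° = -19°
crank pin P = (r cos θ, r sin θ) = (29.311076, -10.092613)
h = r sin θ − e = -10.092613 − 5 = -15.092613
x = r cos θ + √(L² − h²) = 29.311076 + 137.172202 = 166.483278

166.4833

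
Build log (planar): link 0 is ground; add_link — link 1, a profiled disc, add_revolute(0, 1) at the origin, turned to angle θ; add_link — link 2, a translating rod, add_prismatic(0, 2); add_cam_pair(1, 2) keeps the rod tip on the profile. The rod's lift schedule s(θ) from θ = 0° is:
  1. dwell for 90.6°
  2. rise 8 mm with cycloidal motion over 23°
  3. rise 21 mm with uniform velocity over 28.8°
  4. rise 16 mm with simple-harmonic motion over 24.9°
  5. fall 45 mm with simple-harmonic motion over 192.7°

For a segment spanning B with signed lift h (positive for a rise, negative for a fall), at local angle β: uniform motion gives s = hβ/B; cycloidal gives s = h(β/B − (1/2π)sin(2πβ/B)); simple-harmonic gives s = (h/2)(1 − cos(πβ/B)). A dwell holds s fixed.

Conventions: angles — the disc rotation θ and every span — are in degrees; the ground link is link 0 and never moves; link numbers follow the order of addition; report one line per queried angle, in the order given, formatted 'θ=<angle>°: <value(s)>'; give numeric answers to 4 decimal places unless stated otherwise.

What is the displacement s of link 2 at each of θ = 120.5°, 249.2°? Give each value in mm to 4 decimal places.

seg 1 [0°–90.6°] dwell: s stays 0.0000
seg 2 [90.6°–113.6°] cycloidal, h=8: full span → s += 8 → s = 8.0000
seg 3 [113.6°–142.4°] uniform, h=21: θ=120.5° here. β=6.9, B=28.8. 21·6.9/28.8 = 5.0313 → s = 13.0313
seg 3 [113.6°–142.4°] uniform, h=21: full span → s += 21 → s = 29.0000
seg 4 [142.4°–167.3°] simple-harmonic, h=16: full span → s += 16 → s = 45.0000
seg 5 [167.3°–360°] simple-harmonic, h=-45: θ=249.2° here. β=81.9, B=192.7. -45/2·(1 − cos(π·0.4250)) = -17.2484 → s = 27.7516

θ=120.5°: 13.0313
θ=249.2°: 27.7516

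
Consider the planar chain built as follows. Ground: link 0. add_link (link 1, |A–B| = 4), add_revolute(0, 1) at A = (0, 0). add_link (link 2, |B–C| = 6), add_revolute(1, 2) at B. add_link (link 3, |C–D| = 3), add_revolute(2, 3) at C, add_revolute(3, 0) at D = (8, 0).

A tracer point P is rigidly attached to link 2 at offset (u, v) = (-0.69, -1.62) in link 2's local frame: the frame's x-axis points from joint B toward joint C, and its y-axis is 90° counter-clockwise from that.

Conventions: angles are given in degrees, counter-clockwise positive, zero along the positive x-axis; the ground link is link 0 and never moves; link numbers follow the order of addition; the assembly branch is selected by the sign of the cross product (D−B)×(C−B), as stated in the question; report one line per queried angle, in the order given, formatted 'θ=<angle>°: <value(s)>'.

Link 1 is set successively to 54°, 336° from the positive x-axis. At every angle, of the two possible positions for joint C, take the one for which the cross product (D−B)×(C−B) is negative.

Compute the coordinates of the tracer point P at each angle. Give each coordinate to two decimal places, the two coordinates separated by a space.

A=(0,0), D=(8.00,0)
θ=54°: B = A + 4.00·(cos54°, sin54°) = (2.3511, 3.2361)
θ=54°: |BD| = 6.5101
θ=54°: circle(B,6.00) ∩ circle(D,3.00): a=5.3288, h=2.7576
θ=54°:   candidates: C₊=(8.3457,2.9800) cross=17.952; C₋=(5.6042,-1.8055) cross=-17.952
θ=54°:   branch - wants cross < 0 → take C=(5.6042,-1.8055) (cross=-17.952)
θ=54°: ex = (C−B)/|BC| = (0.5422,-0.8403); ey = (0.8403,0.5422)
θ=54°: P = B + -0.69·ex + -1.62·ey = (0.6158,2.9375)
θ=336°: B = A + 4.00·(cos336°, sin336°) = (3.6542, -1.6269)
θ=336°: |BD| = 4.6404
θ=336°: circle(B,6.00) ∩ circle(D,3.00): a=5.2294, h=2.9416
θ=336°:   candidates: C₊=(7.5203,2.9614) cross=13.650; C₋=(9.5830,-2.5483) cross=-13.650
θ=336°:   branch - wants cross < 0 → take C=(9.5830,-2.5483) (cross=-13.650)
θ=336°: ex = (C−B)/|BC| = (0.9881,-0.1536); ey = (0.1536,0.9881)
θ=336°: P = B + -0.69·ex + -1.62·ey = (2.7236,-3.1218)

θ=54°: 0.62 2.94
θ=336°: 2.72 -3.12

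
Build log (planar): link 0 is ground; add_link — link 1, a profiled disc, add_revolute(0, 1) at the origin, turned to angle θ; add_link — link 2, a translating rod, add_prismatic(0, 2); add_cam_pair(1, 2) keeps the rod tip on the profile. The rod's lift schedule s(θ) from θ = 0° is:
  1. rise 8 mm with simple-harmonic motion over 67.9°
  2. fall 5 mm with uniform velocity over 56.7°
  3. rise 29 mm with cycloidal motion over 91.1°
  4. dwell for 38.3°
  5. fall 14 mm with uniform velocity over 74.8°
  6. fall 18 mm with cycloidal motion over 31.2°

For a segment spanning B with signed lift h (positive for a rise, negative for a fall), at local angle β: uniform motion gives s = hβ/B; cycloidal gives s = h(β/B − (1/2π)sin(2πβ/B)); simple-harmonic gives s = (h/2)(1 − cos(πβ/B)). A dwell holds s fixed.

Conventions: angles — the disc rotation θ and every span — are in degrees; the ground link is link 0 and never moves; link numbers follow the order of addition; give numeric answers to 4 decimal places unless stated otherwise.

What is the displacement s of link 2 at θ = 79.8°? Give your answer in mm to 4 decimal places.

seg 1 [0°–67.9°] simple-harmonic, h=8: full span → s += 8 → s = 8.0000
seg 2 [67.9°–124.6°] uniform, h=-5: θ=79.8° here. β=11.9, B=56.7. -5·11.9/56.7 = -1.0494 → s = 6.9506

6.9506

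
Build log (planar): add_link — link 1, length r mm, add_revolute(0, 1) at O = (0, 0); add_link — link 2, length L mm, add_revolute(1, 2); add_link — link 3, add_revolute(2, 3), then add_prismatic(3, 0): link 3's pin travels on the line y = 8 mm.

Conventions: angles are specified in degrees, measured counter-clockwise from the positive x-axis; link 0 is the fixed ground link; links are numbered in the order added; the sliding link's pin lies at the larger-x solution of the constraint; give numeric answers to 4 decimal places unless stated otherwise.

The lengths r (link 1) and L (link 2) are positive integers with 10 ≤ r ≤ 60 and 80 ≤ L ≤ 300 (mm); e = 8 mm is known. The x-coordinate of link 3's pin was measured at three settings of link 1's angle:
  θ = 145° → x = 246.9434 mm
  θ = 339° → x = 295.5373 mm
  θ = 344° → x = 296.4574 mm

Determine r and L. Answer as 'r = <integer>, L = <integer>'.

constraint per measurement: (x − r cos θ)² + (r sin θ − e)² = L²
subtracting the θ₁ and θ₂ equations cancels the r² and L² terms:
r = (x₁² − x₂²) / (2[(x₁cos θ₁ + e sin θ₁) − (x₂cos θ₂ + e sin θ₂)]) = 28.0000 → r = 28
L² = (x₁ − r cos θ₁)² + (r sin θ₁ − e)² = 72899.9953 → L = 270.0000 → L = 270
check at θ₃=344°: x = 296.4574 (printed 296.4574) ✓

r = 28, L = 270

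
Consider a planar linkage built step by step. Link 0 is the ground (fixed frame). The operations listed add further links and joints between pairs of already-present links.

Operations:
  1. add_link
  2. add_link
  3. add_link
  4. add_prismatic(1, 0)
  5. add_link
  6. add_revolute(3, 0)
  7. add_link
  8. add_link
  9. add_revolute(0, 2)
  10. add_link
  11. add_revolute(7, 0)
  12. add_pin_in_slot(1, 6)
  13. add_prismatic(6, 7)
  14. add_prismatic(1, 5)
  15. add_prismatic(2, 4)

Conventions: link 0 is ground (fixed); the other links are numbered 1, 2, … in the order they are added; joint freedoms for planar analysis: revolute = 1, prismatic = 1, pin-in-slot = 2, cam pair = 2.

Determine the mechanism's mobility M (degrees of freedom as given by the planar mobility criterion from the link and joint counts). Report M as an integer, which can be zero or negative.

(L,J1,J2)=(1,0,0); link0 fixed
link1: (2,0,0)
link2: (3,0,0)
link3: (4,0,0)
P 1-0 [J1]: (4,1,0)
link4: (5,1,0)
R 3-0 [J1]: (5,2,0)
link5: (6,2,0)
link6: (7,2,0)
R 0-2 [J1]: (7,3,0)
link7: (8,3,0)
R 7-0 [J1]: (8,4,0)
PS 1-6 [J2]: (8,4,1)
P 6-7 [J1]: (8,5,1)
P 1-5 [J1]: (8,6,1)
P 2-4 [J1]: (8,7,1)
Grübler: 3·7 − 2·7 − 1 = 6

M = 6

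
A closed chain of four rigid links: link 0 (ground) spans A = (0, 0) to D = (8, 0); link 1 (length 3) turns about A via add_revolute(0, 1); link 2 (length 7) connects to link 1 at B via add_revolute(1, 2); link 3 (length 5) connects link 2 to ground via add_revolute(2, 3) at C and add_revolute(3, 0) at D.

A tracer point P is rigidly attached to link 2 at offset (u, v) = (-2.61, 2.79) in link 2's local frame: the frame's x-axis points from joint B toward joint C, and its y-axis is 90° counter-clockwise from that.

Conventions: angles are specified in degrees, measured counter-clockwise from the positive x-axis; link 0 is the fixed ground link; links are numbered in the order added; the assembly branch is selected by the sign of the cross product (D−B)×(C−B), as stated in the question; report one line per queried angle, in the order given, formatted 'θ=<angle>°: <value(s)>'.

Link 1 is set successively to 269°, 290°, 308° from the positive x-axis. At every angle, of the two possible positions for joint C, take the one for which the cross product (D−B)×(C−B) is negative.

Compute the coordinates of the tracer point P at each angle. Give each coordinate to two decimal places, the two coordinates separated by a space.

A=(0,0), D=(8.00,0)
θ=269°: B = A + 3.00·(cos269°, sin269°) = (-0.0524, -2.9995)
θ=269°: |BD| = 8.5929
θ=269°: circle(B,7.00) ∩ circle(D,5.00): a=5.6929, h=4.0731
θ=269°:   candidates: C₊=(3.8607,2.8046) cross=35.000; C₋=(6.7043,-4.8292) cross=-35.000
θ=269°:   branch - wants cross < 0 → take C=(6.7043,-4.8292) (cross=-35.000)
θ=269°: ex = (C−B)/|BC| = (0.9652,-0.2614); ey = (0.2614,0.9652)
θ=269°: P = B + -2.61·ex + 2.79·ey = (-1.8424,0.3757)
θ=290°: B = A + 3.00·(cos290°, sin290°) = (1.0261, -2.8191)
θ=290°: |BD| = 7.5222
θ=290°: circle(B,7.00) ∩ circle(D,5.00): a=5.3564, h=4.5066
θ=290°:   candidates: C₊=(4.3031,3.3665) cross=33.899; C₋=(7.6810,-4.9898) cross=-33.899
θ=290°:   branch - wants cross < 0 → take C=(7.6810,-4.9898) (cross=-33.899)
θ=290°: ex = (C−B)/|BC| = (0.9507,-0.3101); ey = (0.3101,0.9507)
θ=290°: P = B + -2.61·ex + 2.79·ey = (-0.5901,0.6428)
θ=308°: B = A + 3.00·(cos308°, sin308°) = (1.8470, -2.3640)
θ=308°: |BD| = 6.5915
θ=308°: circle(B,7.00) ∩ circle(D,5.00): a=5.1163, h=4.7774
θ=308°:   candidates: C₊=(4.9095,3.9305) cross=31.490; C₋=(8.3363,-4.9887) cross=-31.490
θ=308°:   branch - wants cross < 0 → take C=(8.3363,-4.9887) (cross=-31.490)
θ=308°: ex = (C−B)/|BC| = (0.9270,-0.3749); ey = (0.3749,0.9270)
θ=308°: P = B + -2.61·ex + 2.79·ey = (0.4735,1.2010)

θ=269°: -1.84 0.38
θ=290°: -0.59 0.64
θ=308°: 0.47 1.20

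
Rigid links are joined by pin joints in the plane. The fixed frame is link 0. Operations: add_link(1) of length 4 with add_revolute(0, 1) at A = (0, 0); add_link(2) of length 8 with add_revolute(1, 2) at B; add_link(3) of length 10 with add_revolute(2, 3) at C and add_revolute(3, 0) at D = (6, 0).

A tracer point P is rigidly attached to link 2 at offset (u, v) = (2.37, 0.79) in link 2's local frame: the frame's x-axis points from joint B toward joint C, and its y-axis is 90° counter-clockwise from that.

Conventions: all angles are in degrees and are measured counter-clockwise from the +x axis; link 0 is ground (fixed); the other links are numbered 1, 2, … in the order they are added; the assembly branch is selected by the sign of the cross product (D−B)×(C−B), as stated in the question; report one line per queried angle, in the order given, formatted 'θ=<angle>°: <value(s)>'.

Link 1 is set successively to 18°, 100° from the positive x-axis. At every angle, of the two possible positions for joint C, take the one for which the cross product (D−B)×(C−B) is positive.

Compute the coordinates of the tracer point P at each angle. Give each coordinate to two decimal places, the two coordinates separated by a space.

A=(0,0), D=(6.00,0)
θ=18°: B = A + 4.00·(cos18°, sin18°) = (3.8042, 1.2361)
θ=18°: |BD| = 2.5198
θ=18°: circle(B,8.00) ∩ circle(D,10.00): a=-5.8836, h=5.4206
θ=18°:   candidates: C₊=(1.3362,8.8459) cross=13.659; C₋=(-3.9819,-0.6014) cross=-13.659
θ=18°:   branch + wants cross > 0 → take C=(1.3362,8.8459) (cross=13.659)
θ=18°: ex = (C−B)/|BC| = (-0.3085,0.9512); ey = (-0.9512,-0.3085)
θ=18°: P = B + 2.37·ex + 0.79·ey = (2.3216,3.2468)
θ=100°: B = A + 4.00·(cos100°, sin100°) = (-0.6946, 3.9392)
θ=100°: |BD| = 7.7676
θ=100°: circle(B,8.00) ∩ circle(D,10.00): a=1.5665, h=7.8451
θ=100°:   candidates: C₊=(4.6341,9.9063) cross=60.938; C₋=(-3.3231,-3.6166) cross=-60.938
θ=100°:   branch + wants cross > 0 → take C=(4.6341,9.9063) (cross=60.938)
θ=100°: ex = (C−B)/|BC| = (0.6661,0.7459); ey = (-0.7459,0.6661)
θ=100°: P = B + 2.37·ex + 0.79·ey = (0.2948,6.2332)

θ=18°: 2.32 3.25
θ=100°: 0.29 6.23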